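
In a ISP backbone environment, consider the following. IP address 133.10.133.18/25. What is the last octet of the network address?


Given: IP = 133.10.133.18, prefix = /25
Subnet mask = 255.255.255.128
Last octet of IP: 18
Last octet of mask: 128
Network last octet = 18 AND 128 = 0

0


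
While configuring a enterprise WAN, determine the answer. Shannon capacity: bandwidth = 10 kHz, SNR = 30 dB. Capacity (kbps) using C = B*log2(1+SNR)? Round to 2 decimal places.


Given: B = 10 kHz, SNR = 30 dB
SNR linear = 10^(30/10) = 1000
1 + SNR = 1001
log2(1001) = 9.9672262588
C = 10 * 1000 * 9.9672262588 = 99672.2626 bps
C = 99.672263 kbps -> 99.67 kbps (2 dp)

99.67


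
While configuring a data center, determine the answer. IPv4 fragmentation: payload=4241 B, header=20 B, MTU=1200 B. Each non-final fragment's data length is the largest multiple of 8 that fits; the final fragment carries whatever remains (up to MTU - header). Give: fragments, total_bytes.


Max data per non-final fragment = floor((MTU - header)/8)*8 = floor((1200 - 20)/8)*8 = floor(1180/8)*8 = 1176 B
Final fragment needs no 8-byte alignment: it can carry up to MTU - header = 1180 B
Non-final fragments needed = ceil((payload - 1180) / 1176) = ceil(3061/1176) = ceil(2.6029) = 3
Number of fragments = 3 + 1 = 4
Fragment sizes (data): 3 * 1176 B + 713 B (last, 713 <= 1180 OK)
Total bytes sent = payload + n_frags * header = 4241 + 4*20 = 4241 + 80 = 4321 B

4, 4321


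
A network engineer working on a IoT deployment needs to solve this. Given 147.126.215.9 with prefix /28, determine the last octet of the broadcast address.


Given: IP = 147.126.215.9, prefix = /28
Host bits = 32 - 28 = 4
Network last octet = 9 AND mask = 0
Host part size = 2^4 - 1 = 15
Broadcast last octet = 0 OR 15 = 15

15


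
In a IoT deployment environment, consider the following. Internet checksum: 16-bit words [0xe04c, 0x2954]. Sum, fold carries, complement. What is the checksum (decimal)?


Given words: [0xe04c, 0x2954]
Step 1: Sum all words
Raw sum = 57420 + 10580 = 68000
Step 2: Fold carry: (2464 + 1) = 2465
One's complement = ~2465 & 0xFFFF = 63070

63070


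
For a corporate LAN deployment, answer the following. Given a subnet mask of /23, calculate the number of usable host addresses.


Given: subnet mask /23
Host bits = 32 - 23 = 9
Total addresses = 2^9 = 512
Usable hosts = 512 - 2 (network + broadcast) = 510

510


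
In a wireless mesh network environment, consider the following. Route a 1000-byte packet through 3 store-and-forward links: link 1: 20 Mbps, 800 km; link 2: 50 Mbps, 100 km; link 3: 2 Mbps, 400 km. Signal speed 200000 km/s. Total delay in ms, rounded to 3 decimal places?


Packet = 1000 bytes = 8000 bits. Store-and-forward: sum (t_trans + t_prop) per link.
Link 1: t_trans = 8000/(20*10^6) s = 0.4000 ms; t_prop = 800/200000 s = 4.0000 ms; subtotal = 4.4000 ms
Link 2: t_trans = 8000/(50*10^6) s = 0.1600 ms; t_prop = 100/200000 s = 0.5000 ms; subtotal = 0.6600 ms
Link 3: t_trans = 8000/(2*10^6) s = 4.0000 ms; t_prop = 400/200000 s = 2.0000 ms; subtotal = 6.0000 ms
End-to-end = 4.4000 + 0.6600 + 6.0000 = 11.0600 ms -> 11.060 ms (3 dp)

11.060


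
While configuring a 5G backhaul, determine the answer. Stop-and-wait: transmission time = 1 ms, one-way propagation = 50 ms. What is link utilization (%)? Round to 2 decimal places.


Given: Ttrans = 1 ms, Tprop = 50 ms
RTT = 2 * Tprop = 2 * 50 = 100 ms
U = Ttrans / (Ttrans + RTT)
U = 1 / (1 + 100)
U = 1 / 101 = 0.009901
U% = 0.99%

0.99


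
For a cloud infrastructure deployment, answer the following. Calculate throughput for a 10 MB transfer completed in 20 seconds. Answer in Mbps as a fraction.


Given: file = 10 MB, time = 20 s
File in Mb = 10 * 8 = 80 Mb
Throughput = 80 / 20 Mbps
Throughput = 4 Mbps

4


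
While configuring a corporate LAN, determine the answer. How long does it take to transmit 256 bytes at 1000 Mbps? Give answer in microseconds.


Given: packet = 256 bytes, bandwidth = 1000 Mbps
Packet in bits = 256 * 8 = 2048 bits
Bandwidth = 1000 * 10^6 = 1000000000 bps
Time = 2048 / 1000000000 seconds
Time in us = 2048 * 10^6 / 1000000000 = 2.048

2.048


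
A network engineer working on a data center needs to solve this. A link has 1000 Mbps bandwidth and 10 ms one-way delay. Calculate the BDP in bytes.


Given: bandwidth = 1000 Mbps, delay = 10 ms
BDP in bits = 1000 * 10^6 * 10 / 1000
BDP in bits = 10000000
BDP in bytes = 10000000 / 8 = 1250000

1250000


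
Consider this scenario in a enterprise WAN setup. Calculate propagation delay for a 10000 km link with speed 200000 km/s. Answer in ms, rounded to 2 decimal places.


Given: distance = 10000 km, speed = 200000 km/s
Delay = distance / speed = 10000 / 200000 seconds
Delay in ms = 10000 * 1000 / 200000
Delay = 50.0000 ms
Rounded to 2 dp = 50.00 ms

50.00


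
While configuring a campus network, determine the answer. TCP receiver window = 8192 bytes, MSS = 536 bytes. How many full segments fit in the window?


Given: RWND = 8192 bytes, MSS = 536 bytes
Full segments = floor(RWND / MSS)
Full segments = floor(8192 / 536)
Full segments = floor(15.2836) = 15

15


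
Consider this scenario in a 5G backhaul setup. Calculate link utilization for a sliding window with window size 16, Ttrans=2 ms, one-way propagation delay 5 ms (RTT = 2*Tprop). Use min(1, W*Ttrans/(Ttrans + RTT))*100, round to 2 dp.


Given: W = 16, Ttrans = 2 ms, RTT = 10 ms (= 2 * Tprop, Tprop = 5 ms)
Cycle time = Ttrans + RTT = 2 + 10 = 12 ms (first packet sent until its ACK returns)
W * Ttrans = 16 * 2 = 32 ms of sending per cycle
W * Ttrans / (Ttrans + RTT) = 32 / 12 = 2.666667
U = min(1, 2.666667) = 1.000000
U% = 100.00%

100.00


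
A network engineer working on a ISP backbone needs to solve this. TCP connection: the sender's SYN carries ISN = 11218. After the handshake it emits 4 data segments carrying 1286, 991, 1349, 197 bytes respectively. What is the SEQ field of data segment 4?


The SYN occupies sequence number ISN = 11218, so the first data byte is ISN + 1 = 11219.
SEQ of data segment i = (ISN + 1) + sum of payload sizes of segments 1..i-1.
Segment 1: SEQ = 11219, payload = 1286 bytes
Segment 2: SEQ = 12505, payload = 991 bytes
Segment 3: SEQ = 13496, payload = 1349 bytes
Segment 4: SEQ = 14845, payload = 197 bytes
SEQ of segment 4 = 11219 + 1286 + 991 + 1349 = 14845

14845


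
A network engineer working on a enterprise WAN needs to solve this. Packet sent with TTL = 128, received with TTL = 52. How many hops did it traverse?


Given: initial TTL = 128, received TTL = 52
Hops = initial TTL - received TTL
Hops = 128 - 52 = 76

76


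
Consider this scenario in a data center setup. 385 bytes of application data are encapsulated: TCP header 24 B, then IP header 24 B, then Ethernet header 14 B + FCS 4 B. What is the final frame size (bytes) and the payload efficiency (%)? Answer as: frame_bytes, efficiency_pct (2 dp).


TCP segment = 385 + 24 = 409 B
IP packet = 409 + 24 = 433 B
Ethernet frame = 433 + 14 + 4 = 451 B
Efficiency = app / frame = 385 / 451 = 0.853659 = 85.3659% -> 85.37% (2 dp)

451, 85.37


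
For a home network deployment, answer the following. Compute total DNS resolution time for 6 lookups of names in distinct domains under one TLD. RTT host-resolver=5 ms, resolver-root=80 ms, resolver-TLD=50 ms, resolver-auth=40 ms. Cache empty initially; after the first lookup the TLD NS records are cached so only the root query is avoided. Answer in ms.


Lookup 1 (cold cache): local + root + TLD + auth = 5 + 80 + 50 + 40 = 175 ms
Lookups 2..6 (TLD NS cached -> skip root; new domain -> still ask TLD and auth): local + TLD + auth = 5 + 50 + 40 = 95 ms each
Remaining 5 lookups: 5 * 95 = 475 ms
Total = 175 + 475 = 650 ms

650


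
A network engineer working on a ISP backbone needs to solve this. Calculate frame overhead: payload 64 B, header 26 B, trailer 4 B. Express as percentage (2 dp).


Given: payload = 64 B, header = 26 B, trailer = 4 B
Overhead bytes = header + trailer = 26 + 4 = 30
Total frame = payload + overhead = 64 + 30 = 94
Overhead % = 30 / 94 * 100 = 31.9149% -> 31.91% (2 dp)

31.91


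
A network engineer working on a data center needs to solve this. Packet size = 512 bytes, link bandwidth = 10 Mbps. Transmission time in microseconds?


Given: packet = 512 bytes, bandwidth = 10 Mbps
Packet in bits = 512 * 8 = 4096 bits
Bandwidth = 10 * 10^6 = 10000000 bps
Time = 4096 / 10000000 seconds
Time in us = 4096 * 10^6 / 10000000 = 409.6

409.6


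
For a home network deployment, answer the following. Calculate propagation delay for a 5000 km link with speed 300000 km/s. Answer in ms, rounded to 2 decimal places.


Given: distance = 5000 km, speed = 300000 km/s
Delay = distance / speed = 5000 / 300000 seconds
Delay in ms = 5000 * 1000 / 300000
Delay = 16.6667 ms
Rounded to 2 dp = 16.67 ms

16.67


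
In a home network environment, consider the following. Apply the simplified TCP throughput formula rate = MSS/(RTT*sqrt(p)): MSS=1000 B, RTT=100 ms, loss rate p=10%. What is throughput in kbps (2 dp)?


Given: MSS = 1000 bytes, RTT = 100 ms, loss = 10%
RTT in seconds = 100 / 1000 = 0.1
Loss rate = 10% = 0.1
sqrt(loss) = sqrt(0.1) = 0.316227766017
Throughput (bytes/s) = 1000 / (0.1 * 0.316227766017) = 31622.7766
Throughput (kbps) = 31622.7766 * 8 / 1000 = 252.982213 -> 252.98 kbps (2 dp)

252.98


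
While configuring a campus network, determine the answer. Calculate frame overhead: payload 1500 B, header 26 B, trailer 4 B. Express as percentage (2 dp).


Given: payload = 1500 B, header = 26 B, trailer = 4 B
Overhead bytes = header + trailer = 26 + 4 = 30
Total frame = payload + overhead = 1500 + 30 = 1530
Overhead % = 30 / 1530 * 100 = 1.9608% -> 1.96% (2 dp)

1.96


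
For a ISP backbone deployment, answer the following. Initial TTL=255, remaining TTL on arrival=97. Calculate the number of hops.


Given: initial TTL = 255, received TTL = 97
Hops = initial TTL - received TTL
Hops = 255 - 97 = 158

158


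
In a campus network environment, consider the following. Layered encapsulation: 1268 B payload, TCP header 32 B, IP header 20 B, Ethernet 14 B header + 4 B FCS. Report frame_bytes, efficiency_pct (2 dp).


TCP segment = 1268 + 32 = 1300 B
IP packet = 1300 + 20 = 1320 B
Ethernet frame = 1320 + 14 + 4 = 1338 B
Efficiency = app / frame = 1268 / 1338 = 0.947683 = 94.7683% -> 94.77% (2 dp)

1338, 94.77


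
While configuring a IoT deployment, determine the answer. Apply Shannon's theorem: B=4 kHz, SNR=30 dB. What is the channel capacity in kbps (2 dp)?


Given: B = 4 kHz, SNR = 30 dB
SNR linear = 10^(30/10) = 1000
1 + SNR = 1001
log2(1001) = 9.9672262588
C = 4 * 1000 * 9.9672262588 = 39868.9050 bps
C = 39.868905 kbps -> 39.87 kbps (2 dp)

39.87


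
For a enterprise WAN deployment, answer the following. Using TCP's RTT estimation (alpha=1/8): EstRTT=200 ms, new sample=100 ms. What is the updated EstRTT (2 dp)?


Given: EstRTT = 200 ms, SampleRTT = 100 ms, alpha = 1/8
New EstRTT = (1 - alpha) * EstRTT + alpha * SampleRTT
(7/8) * 200 = 175
(1/8) * 100 = 12.5
New EstRTT = 175 + 12.5 = 187.5 ms -> 187.50 ms (2 dp)

187.50


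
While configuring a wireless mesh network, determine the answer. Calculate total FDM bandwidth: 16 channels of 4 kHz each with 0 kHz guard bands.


Given: 16 channels, 4 kHz each, guard = 0 kHz
Channel bandwidth = 16 * 4 = 64 kHz
Guard bands = 15 gaps * 0 kHz = 0 kHz
Total = 64 + 0 = 64 kHz

64


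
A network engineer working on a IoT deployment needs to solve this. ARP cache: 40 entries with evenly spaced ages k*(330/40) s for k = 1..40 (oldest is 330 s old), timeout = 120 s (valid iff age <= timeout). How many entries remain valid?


Ages are k * 330/40 s for k = 1..40 (spacing = 8.2500 s).
Entry k is valid iff k * 330/40 <= 120 iff k <= 40 * 120 / 330 = 14.5455
n_valid = floor(14.5455) = 14
(n_stale = 40 - 14 = 26)

14


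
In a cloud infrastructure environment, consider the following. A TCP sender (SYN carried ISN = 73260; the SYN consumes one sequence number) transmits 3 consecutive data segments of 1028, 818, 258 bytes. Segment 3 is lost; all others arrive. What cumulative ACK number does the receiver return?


SYN uses sequence number 73260; first data byte = ISN + 1 = 73261.
Segment 1: SEQ = 73261, len = 1028 B, covers [73261, 74288]
Segment 2: SEQ = 74289, len = 818 B, covers [74289, 75106]
Segment 3: SEQ = 75107, len = 258 B, covers [75107, 75364] [LOST]
In-order data received: bytes [73261, 75106] (segments 1..2).
Segment 3 missing -> gap begins at byte 75107.
Cumulative ACK = next expected in-order byte = 73261 + 1028 + 818 = 75107

75107


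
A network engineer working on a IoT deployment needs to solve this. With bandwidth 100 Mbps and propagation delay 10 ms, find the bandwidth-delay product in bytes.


Given: bandwidth = 100 Mbps, delay = 10 ms
BDP in bits = 100 * 10^6 * 10 / 1000
BDP in bits = 1000000
BDP in bytes = 1000000 / 8 = 125000

125000


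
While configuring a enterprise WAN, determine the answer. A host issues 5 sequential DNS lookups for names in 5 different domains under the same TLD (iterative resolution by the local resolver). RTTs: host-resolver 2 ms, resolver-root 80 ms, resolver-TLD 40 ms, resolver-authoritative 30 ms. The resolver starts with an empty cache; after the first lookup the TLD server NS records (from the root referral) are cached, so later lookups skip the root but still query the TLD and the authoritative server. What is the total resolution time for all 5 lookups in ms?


Lookup 1 (cold cache): local + root + TLD + auth = 2 + 80 + 40 + 30 = 152 ms
Lookups 2..5 (TLD NS cached -> skip root; new domain -> still ask TLD and auth): local + TLD + auth = 2 + 40 + 30 = 72 ms each
Remaining 4 lookups: 4 * 72 = 288 ms
Total = 152 + 288 = 440 ms

440


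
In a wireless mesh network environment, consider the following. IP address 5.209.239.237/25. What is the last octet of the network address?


Given: IP = 5.209.239.237, prefix = /25
Subnet mask = 255.255.255.128
Last octet of IP: 237
Last octet of mask: 128
Network last octet = 237 AND 128 = 128

128


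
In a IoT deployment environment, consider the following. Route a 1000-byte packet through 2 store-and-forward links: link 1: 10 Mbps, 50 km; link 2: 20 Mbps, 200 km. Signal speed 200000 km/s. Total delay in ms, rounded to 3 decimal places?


Packet = 1000 bytes = 8000 bits. Store-and-forward: sum (t_trans + t_prop) per link.
Link 1: t_trans = 8000/(10*10^6) s = 0.8000 ms; t_prop = 50/200000 s = 0.2500 ms; subtotal = 1.0500 ms
Link 2: t_trans = 8000/(20*10^6) s = 0.4000 ms; t_prop = 200/200000 s = 1.0000 ms; subtotal = 1.4000 ms
End-to-end = 1.0500 + 1.4000 = 2.4500 ms -> 2.450 ms (3 dp)

2.450


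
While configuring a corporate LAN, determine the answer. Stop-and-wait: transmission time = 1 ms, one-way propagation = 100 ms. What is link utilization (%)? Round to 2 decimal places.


Given: Ttrans = 1 ms, Tprop = 100 ms
RTT = 2 * Tprop = 2 * 100 = 200 ms
U = Ttrans / (Ttrans + RTT)
U = 1 / (1 + 200)
U = 1 / 201 = 0.004975
U% = 0.50%

0.50


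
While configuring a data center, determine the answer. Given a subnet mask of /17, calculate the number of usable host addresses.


Given: subnet mask /17
Host bits = 32 - 17 = 15
Total addresses = 2^15 = 32768
Usable hosts = 32768 - 2 (network + broadcast) = 32766

32766


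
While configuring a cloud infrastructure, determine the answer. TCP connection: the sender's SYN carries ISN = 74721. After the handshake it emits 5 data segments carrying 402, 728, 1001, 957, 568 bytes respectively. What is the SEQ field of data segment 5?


The SYN occupies sequence number ISN = 74721, so the first data byte is ISN + 1 = 74722.
SEQ of data segment i = (ISN + 1) + sum of payload sizes of segments 1..i-1.
Segment 1: SEQ = 74722, payload = 402 bytes
Segment 2: SEQ = 75124, payload = 728 bytes
Segment 3: SEQ = 75852, payload = 1001 bytes
Segment 4: SEQ = 76853, payload = 957 bytes
Segment 5: SEQ = 77810, payload = 568 bytes
SEQ of segment 5 = 74722 + 402 + 728 + 1001 + 957 = 77810

77810


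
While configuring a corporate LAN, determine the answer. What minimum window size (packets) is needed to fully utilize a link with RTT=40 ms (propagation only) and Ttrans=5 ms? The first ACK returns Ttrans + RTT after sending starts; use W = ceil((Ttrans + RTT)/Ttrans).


Given: Ttrans = 5 ms, RTT = 40 ms (= 2 * Tprop, Tprop = 20 ms)
Time until first ACK returns = Ttrans + RTT = 5 + 40 = 45 ms
Need W * Ttrans >= Ttrans + RTT  ->  W >= (Ttrans + RTT) / Ttrans
(Ttrans + RTT) / Ttrans = 45 / 5 = 9
W_min = ceil(9) = 9

9


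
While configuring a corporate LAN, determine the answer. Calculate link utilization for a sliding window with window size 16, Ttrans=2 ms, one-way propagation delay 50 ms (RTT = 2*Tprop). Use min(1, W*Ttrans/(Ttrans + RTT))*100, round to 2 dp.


Given: W = 16, Ttrans = 2 ms, RTT = 100 ms (= 2 * Tprop, Tprop = 50 ms)
Cycle time = Ttrans + RTT = 2 + 100 = 102 ms (first packet sent until its ACK returns)
W * Ttrans = 16 * 2 = 32 ms of sending per cycle
W * Ttrans / (Ttrans + RTT) = 32 / 102 = 0.313725
U = min(1, 0.313725) = 0.313725
U% = 31.37%

31.37


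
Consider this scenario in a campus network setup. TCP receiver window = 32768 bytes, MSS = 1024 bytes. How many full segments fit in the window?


Given: RWND = 32768 bytes, MSS = 1024 bytes
Full segments = floor(RWND / MSS)
Full segments = floor(32768 / 1024)
Full segments = floor(32.0) = 32

32


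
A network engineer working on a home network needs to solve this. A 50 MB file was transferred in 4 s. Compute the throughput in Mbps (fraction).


Given: file = 50 MB, time = 4 s
File in Mb = 50 * 8 = 400 Mb
Throughput = 400 / 4 Mbps
Throughput = 100 Mbps

100


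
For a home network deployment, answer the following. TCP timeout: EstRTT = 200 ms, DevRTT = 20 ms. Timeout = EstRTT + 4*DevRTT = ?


Given: EstRTT = 200 ms, DevRTT = 20 ms
Timeout = EstRTT + 4 * DevRTT
4 * DevRTT = 4 * 20 = 80
Timeout = 200 + 80 = 280 ms

280


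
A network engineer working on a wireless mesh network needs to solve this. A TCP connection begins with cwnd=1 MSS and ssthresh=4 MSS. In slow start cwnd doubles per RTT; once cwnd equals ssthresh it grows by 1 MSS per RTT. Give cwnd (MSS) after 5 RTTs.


RTT 0: cwnd = 1 MSS (initial)
RTT 1: cwnd = 2 MSS (slow start, doubled)
RTT 2: cwnd = 4 MSS (slow start, doubled)
RTT 3: cwnd = 5 MSS (congestion avoidance, +1)
RTT 4: cwnd = 6 MSS (congestion avoidance, +1)
RTT 5: cwnd = 7 MSS (congestion avoidance, +1)

7


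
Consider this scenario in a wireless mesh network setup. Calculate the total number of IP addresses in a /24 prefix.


Given: CIDR prefix /24
Host bits = 32 - 24 = 8
Total addresses = 2^8 = 256

256


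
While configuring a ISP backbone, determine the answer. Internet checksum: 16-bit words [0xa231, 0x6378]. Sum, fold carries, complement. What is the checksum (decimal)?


Given words: [0xa231, 0x6378]
Step 1: Sum all words
Raw sum = 41521 + 25464 = 66985
Step 2: Fold carry: (1449 + 1) = 1450
One's complement = ~1450 & 0xFFFF = 64085

64085


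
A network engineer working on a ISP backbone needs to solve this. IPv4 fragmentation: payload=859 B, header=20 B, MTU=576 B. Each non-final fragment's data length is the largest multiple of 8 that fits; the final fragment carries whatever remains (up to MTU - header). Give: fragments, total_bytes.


Max data per non-final fragment = floor((MTU - header)/8)*8 = floor((576 - 20)/8)*8 = floor(556/8)*8 = 552 B
Final fragment needs no 8-byte alignment: it can carry up to MTU - header = 556 B
Non-final fragments needed = ceil((payload - 556) / 552) = ceil(303/552) = ceil(0.5489) = 1
Number of fragments = 1 + 1 = 2
Fragment sizes (data): 1 * 552 B + 307 B (last, 307 <= 556 OK)
Total bytes sent = payload + n_frags * header = 859 + 2*20 = 859 + 40 = 899 B

2, 899


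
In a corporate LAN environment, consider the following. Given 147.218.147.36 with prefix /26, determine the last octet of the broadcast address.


Given: IP = 147.218.147.36, prefix = /26
Host bits = 32 - 26 = 6
Network last octet = 36 AND mask = 0
Host part size = 2^6 - 1 = 63
Broadcast last octet = 0 OR 63 = 63

63


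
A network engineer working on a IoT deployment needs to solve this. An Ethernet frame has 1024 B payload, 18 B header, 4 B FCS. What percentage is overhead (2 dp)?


Given: payload = 1024 B, header = 18 B, trailer = 4 B
Overhead bytes = header + trailer = 18 + 4 = 22
Total frame = payload + overhead = 1024 + 22 = 1046
Overhead % = 22 / 1046 * 100 = 2.1033% -> 2.10% (2 dp)

2.10


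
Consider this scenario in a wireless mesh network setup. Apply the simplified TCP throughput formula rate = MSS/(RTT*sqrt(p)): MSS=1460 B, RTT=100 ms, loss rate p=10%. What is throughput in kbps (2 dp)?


Given: MSS = 1460 bytes, RTT = 100 ms, loss = 10%
RTT in seconds = 100 / 1000 = 0.1
Loss rate = 10% = 0.1
sqrt(loss) = sqrt(0.1) = 0.316227766017
Throughput (bytes/s) = 1460 / (0.1 * 0.316227766017) = 46169.2538
Throughput (kbps) = 46169.2538 * 8 / 1000 = 369.354031 -> 369.35 kbps (2 dp)

369.35


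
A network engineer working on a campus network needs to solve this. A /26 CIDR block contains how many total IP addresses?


Given: CIDR prefix /26
Host bits = 32 - 26 = 6
Total addresses = 2^6 = 64

64


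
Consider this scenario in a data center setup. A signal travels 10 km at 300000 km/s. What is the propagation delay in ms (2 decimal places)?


Given: distance = 10 km, speed = 300000 km/s
Delay = distance / speed = 10 / 300000 seconds
Delay in ms = 10 * 1000 / 300000
Delay = 0.0333 ms
Rounded to 2 dp = 0.03 ms

0.03


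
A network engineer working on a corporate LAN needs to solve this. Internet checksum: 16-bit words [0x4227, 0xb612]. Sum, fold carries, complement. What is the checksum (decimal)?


Given words: [0x4227, 0xb612]
Step 1: Sum all words
Raw sum = 16935 + 46610 = 63545
One's complement = ~63545 & 0xFFFF = 1990

1990


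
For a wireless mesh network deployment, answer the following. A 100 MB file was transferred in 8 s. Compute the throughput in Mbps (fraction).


Given: file = 100 MB, time = 8 s
File in Mb = 100 * 8 = 800 Mb
Throughput = 800 / 8 Mbps
Throughput = 100 Mbps

100


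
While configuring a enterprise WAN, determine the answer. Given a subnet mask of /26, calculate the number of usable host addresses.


Given: subnet mask /26
Host bits = 32 - 26 = 6
Total addresses = 2^6 = 64
Usable hosts = 64 - 2 (network + broadcast) = 62

62


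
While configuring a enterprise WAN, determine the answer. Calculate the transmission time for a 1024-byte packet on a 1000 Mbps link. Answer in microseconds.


Given: packet = 1024 bytes, bandwidth = 1000 Mbps
Packet in bits = 1024 * 8 = 8192 bits
Bandwidth = 1000 * 10^6 = 1000000000 bps
Time = 8192 / 1000000000 seconds
Time in us = 8192 * 10^6 / 1000000000 = 8.192

8.192


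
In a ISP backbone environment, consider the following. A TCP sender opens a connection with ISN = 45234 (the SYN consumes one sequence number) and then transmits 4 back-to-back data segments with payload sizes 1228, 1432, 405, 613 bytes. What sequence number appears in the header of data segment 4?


The SYN occupies sequence number ISN = 45234, so the first data byte is ISN + 1 = 45235.
SEQ of data segment i = (ISN + 1) + sum of payload sizes of segments 1..i-1.
Segment 1: SEQ = 45235, payload = 1228 bytes
Segment 2: SEQ = 46463, payload = 1432 bytes
Segment 3: SEQ = 47895, payload = 405 bytes
Segment 4: SEQ = 48300, payload = 613 bytes
SEQ of segment 4 = 45235 + 1228 + 1432 + 405 = 48300

48300


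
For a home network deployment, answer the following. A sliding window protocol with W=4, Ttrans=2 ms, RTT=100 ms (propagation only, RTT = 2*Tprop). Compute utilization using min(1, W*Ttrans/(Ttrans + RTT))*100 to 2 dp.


Given: W = 4, Ttrans = 2 ms, RTT = 100 ms (= 2 * Tprop, Tprop = 50 ms)
Cycle time = Ttrans + RTT = 2 + 100 = 102 ms (first packet sent until its ACK returns)
W * Ttrans = 4 * 2 = 8 ms of sending per cycle
W * Ttrans / (Ttrans + RTT) = 8 / 102 = 0.078431
U = min(1, 0.078431) = 0.078431
U% = 7.84%

7.84


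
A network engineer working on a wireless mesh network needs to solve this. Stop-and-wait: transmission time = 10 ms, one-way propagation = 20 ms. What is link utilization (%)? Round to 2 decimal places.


Given: Ttrans = 10 ms, Tprop = 20 ms
RTT = 2 * Tprop = 2 * 20 = 40 ms
U = Ttrans / (Ttrans + RTT)
U = 10 / (10 + 40)
U = 10 / 50 = 0.2
U% = 20.00%

20.00


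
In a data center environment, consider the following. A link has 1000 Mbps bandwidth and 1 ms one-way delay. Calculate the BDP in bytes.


Given: bandwidth = 1000 Mbps, delay = 1 ms
BDP in bits = 1000 * 10^6 * 1 / 1000
BDP in bits = 1000000
BDP in bytes = 1000000 / 8 = 125000

125000


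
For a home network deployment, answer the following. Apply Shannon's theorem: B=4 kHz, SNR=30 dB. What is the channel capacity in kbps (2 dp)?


Given: B = 4 kHz, SNR = 30 dB
SNR linear = 10^(30/10) = 1000
1 + SNR = 1001
log2(1001) = 9.9672262588
C = 4 * 1000 * 9.9672262588 = 39868.9050 bps
C = 39.868905 kbps -> 39.87 kbps (2 dp)

39.87


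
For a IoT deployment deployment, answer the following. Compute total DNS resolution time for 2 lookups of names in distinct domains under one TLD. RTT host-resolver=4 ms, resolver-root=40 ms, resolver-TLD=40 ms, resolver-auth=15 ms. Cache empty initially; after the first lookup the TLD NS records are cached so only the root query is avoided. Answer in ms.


Lookup 1 (cold cache): local + root + TLD + auth = 4 + 40 + 40 + 15 = 99 ms
Lookups 2..2 (TLD NS cached -> skip root; new domain -> still ask TLD and auth): local + TLD + auth = 4 + 40 + 15 = 59 ms each
Remaining 1 lookups: 1 * 59 = 59 ms
Total = 99 + 59 = 158 ms

158


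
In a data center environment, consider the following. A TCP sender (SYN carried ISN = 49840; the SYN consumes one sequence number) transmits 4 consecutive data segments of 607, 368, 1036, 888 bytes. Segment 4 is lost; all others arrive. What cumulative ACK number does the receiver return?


SYN uses sequence number 49840; first data byte = ISN + 1 = 49841.
Segment 1: SEQ = 49841, len = 607 B, covers [49841, 50447]
Segment 2: SEQ = 50448, len = 368 B, covers [50448, 50815]
Segment 3: SEQ = 50816, len = 1036 B, covers [50816, 51851]
Segment 4: SEQ = 51852, len = 888 B, covers [51852, 52739] [LOST]
In-order data received: bytes [49841, 51851] (segments 1..3).
Segment 4 missing -> gap begins at byte 51852.
Cumulative ACK = next expected in-order byte = 49841 + 607 + 368 + 1036 = 51852

51852


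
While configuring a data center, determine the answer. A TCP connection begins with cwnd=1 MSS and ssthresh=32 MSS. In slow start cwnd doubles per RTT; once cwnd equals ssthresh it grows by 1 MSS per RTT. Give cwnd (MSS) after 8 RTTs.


RTT 0: cwnd = 1 MSS (initial)
RTT 1: cwnd = 2 MSS (slow start, doubled)
RTT 2: cwnd = 4 MSS (slow start, doubled)
RTT 3: cwnd = 8 MSS (slow start, doubled)
RTT 4: cwnd = 16 MSS (slow start, doubled)
RTT 5: cwnd = 32 MSS (slow start, doubled)
RTT 6: cwnd = 33 MSS (congestion avoidance, +1)
RTT 7: cwnd = 34 MSS (congestion avoidance, +1)
RTT 8: cwnd = 35 MSS (congestion avoidance, +1)

35


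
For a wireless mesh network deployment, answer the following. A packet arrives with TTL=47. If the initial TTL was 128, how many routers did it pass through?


Given: initial TTL = 128, received TTL = 47
Hops = initial TTL - received TTL
Hops = 128 - 47 = 81

81


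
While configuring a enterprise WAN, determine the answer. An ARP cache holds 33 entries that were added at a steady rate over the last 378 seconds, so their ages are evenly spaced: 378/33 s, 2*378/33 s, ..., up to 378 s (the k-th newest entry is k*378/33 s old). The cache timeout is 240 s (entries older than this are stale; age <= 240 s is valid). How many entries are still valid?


Ages are k * 378/33 s for k = 1..33 (spacing = 11.4545 s).
Entry k is valid iff k * 378/33 <= 240 iff k <= 33 * 240 / 378 = 20.9524
n_valid = floor(20.9524) = 20
(n_stale = 33 - 20 = 13)

20


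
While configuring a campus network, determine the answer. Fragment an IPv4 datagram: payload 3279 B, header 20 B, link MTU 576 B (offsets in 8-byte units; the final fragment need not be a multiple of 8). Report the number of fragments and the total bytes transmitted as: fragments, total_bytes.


Max data per non-final fragment = floor((MTU - header)/8)*8 = floor((576 - 20)/8)*8 = floor(556/8)*8 = 552 B
Final fragment needs no 8-byte alignment: it can carry up to MTU - header = 556 B
Non-final fragments needed = ceil((payload - 556) / 552) = ceil(2723/552) = ceil(4.9330) = 5
Number of fragments = 5 + 1 = 6
Fragment sizes (data): 5 * 552 B + 519 B (last, 519 <= 556 OK)
Total bytes sent = payload + n_frags * header = 3279 + 6*20 = 3279 + 120 = 3399 B

6, 3399


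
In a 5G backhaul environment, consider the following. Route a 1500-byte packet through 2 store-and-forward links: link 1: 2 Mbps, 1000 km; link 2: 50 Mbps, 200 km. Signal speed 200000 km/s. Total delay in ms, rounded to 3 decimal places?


Packet = 1500 bytes = 12000 bits. Store-and-forward: sum (t_trans + t_prop) per link.
Link 1: t_trans = 12000/(2*10^6) s = 6.0000 ms; t_prop = 1000/200000 s = 5.0000 ms; subtotal = 11.0000 ms
Link 2: t_trans = 12000/(50*10^6) s = 0.2400 ms; t_prop = 200/200000 s = 1.0000 ms; subtotal = 1.2400 ms
End-to-end = 11.0000 + 1.2400 = 12.2400 ms -> 12.240 ms (3 dp)

12.240


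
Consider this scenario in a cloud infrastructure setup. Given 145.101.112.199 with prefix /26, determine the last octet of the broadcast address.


Given: IP = 145.101.112.199, prefix = /26
Host bits = 32 - 26 = 6
Network last octet = 199 AND mask = 192
Host part size = 2^6 - 1 = 63
Broadcast last octet = 192 OR 63 = 255

255


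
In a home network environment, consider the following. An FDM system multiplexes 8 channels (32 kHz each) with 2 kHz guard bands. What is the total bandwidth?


Given: 8 channels, 32 kHz each, guard = 2 kHz
Channel bandwidth = 8 * 32 = 256 kHz
Guard bands = 7 gaps * 2 kHz = 14 kHz
Total = 256 + 14 = 270 kHz

270


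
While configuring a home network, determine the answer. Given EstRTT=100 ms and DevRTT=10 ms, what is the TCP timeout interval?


Given: EstRTT = 100 ms, DevRTT = 10 ms
Timeout = EstRTT + 4 * DevRTT
4 * DevRTT = 4 * 10 = 40
Timeout = 100 + 40 = 140 ms

140


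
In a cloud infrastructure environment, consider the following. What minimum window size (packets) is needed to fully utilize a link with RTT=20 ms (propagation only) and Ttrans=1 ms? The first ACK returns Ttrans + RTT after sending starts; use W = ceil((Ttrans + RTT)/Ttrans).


Given: Ttrans = 1 ms, RTT = 20 ms (= 2 * Tprop, Tprop = 10 ms)
Time until first ACK returns = Ttrans + RTT = 1 + 20 = 21 ms
Need W * Ttrans >= Ttrans + RTT  ->  W >= (Ttrans + RTT) / Ttrans
(Ttrans + RTT) / Ttrans = 21 / 1 = 21
W_min = ceil(21) = 21

21


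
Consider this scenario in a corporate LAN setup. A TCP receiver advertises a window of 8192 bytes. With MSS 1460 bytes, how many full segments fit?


Given: RWND = 8192 bytes, MSS = 1460 bytes
Full segments = floor(RWND / MSS)
Full segments = floor(8192 / 1460)
Full segments = floor(5.611) = 5

5


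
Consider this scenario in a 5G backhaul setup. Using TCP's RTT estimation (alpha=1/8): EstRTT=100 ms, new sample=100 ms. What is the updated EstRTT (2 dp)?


Given: EstRTT = 100 ms, SampleRTT = 100 ms, alpha = 1/8
New EstRTT = (1 - alpha) * EstRTT + alpha * SampleRTT
(7/8) * 100 = 87.5
(1/8) * 100 = 12.5
New EstRTT = 87.5 + 12.5 = 100 ms -> 100.00 ms (2 dp)

100.00


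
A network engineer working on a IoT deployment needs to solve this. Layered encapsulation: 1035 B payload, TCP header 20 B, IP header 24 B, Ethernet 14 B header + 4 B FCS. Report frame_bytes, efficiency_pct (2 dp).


TCP segment = 1035 + 20 = 1055 B
IP packet = 1055 + 24 = 1079 B
Ethernet frame = 1079 + 14 + 4 = 1097 B
Efficiency = app / frame = 1035 / 1097 = 0.943482 = 94.3482% -> 94.35% (2 dp)

1097, 94.35


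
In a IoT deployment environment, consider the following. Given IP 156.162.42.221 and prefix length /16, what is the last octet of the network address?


Given: IP = 156.162.42.221, prefix = /16
Subnet mask = 255.255.0.0
Last octet of IP: 221
Last octet of mask: 0
Network last octet = 221 AND 0 = 0

0


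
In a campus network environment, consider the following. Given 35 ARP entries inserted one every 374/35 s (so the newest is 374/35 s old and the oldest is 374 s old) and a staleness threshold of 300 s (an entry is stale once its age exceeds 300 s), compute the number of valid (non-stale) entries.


Ages are k * 374/35 s for k = 1..35 (spacing = 10.6857 s).
Entry k is valid iff k * 374/35 <= 300 iff k <= 35 * 300 / 374 = 28.0749
n_valid = floor(28.0749) = 28
(n_stale = 35 - 28 = 7)

28


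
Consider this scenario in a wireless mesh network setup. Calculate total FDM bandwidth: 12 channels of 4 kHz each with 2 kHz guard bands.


Given: 12 channels, 4 kHz each, guard = 2 kHz
Channel bandwidth = 12 * 4 = 48 kHz
Guard bands = 11 gaps * 2 kHz = 22 kHz
Total = 48 + 22 = 70 kHz

70


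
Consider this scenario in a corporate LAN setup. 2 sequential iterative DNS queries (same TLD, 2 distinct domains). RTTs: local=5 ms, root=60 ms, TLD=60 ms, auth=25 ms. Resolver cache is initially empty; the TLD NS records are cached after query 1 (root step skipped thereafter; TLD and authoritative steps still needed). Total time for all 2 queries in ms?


Lookup 1 (cold cache): local + root + TLD + auth = 5 + 60 + 60 + 25 = 150 ms
Lookups 2..2 (TLD NS cached -> skip root; new domain -> still ask TLD and auth): local + TLD + auth = 5 + 60 + 25 = 90 ms each
Remaining 1 lookups: 1 * 90 = 90 ms
Total = 150 + 90 = 240 ms

240


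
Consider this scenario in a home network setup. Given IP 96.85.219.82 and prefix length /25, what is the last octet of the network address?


Given: IP = 96.85.219.82, prefix = /25
Subnet mask = 255.255.255.128
Last octet of IP: 82
Last octet of mask: 128
Network last octet = 82 AND 128 = 0

0


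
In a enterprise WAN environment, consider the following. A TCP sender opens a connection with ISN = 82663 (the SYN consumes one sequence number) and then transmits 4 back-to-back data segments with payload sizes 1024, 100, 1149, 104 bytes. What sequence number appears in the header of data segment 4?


The SYN occupies sequence number ISN = 82663, so the first data byte is ISN + 1 = 82664.
SEQ of data segment i = (ISN + 1) + sum of payload sizes of segments 1..i-1.
Segment 1: SEQ = 82664, payload = 1024 bytes
Segment 2: SEQ = 83688, payload = 100 bytes
Segment 3: SEQ = 83788, payload = 1149 bytes
Segment 4: SEQ = 84937, payload = 104 bytes
SEQ of segment 4 = 82664 + 1024 + 100 + 1149 = 84937

84937


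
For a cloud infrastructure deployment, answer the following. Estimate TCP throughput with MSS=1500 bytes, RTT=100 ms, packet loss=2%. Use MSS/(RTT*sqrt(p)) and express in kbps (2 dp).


Given: MSS = 1500 bytes, RTT = 100 ms, loss = 2%
RTT in seconds = 100 / 1000 = 0.1
Loss rate = 2% = 0.02
sqrt(loss) = sqrt(0.02) = 0.141421356237
Throughput (bytes/s) = 1500 / (0.1 * 0.141421356237) = 106066.0172
Throughput (kbps) = 106066.0172 * 8 / 1000 = 848.528137 -> 848.53 kbps (2 dp)

848.53


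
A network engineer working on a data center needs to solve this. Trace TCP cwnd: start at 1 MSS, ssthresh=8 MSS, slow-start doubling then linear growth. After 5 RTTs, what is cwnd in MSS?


RTT 0: cwnd = 1 MSS (initial)
RTT 1: cwnd = 2 MSS (slow start, doubled)
RTT 2: cwnd = 4 MSS (slow start, doubled)
RTT 3: cwnd = 8 MSS (slow start, doubled)
RTT 4: cwnd = 9 MSS (congestion avoidance, +1)
RTT 5: cwnd = 10 MSS (congestion avoidance, +1)

10


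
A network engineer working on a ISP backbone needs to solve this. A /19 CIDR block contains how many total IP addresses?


Given: CIDR prefix /19
Host bits = 32 - 19 = 13
Total addresses = 2^13 = 8192

8192


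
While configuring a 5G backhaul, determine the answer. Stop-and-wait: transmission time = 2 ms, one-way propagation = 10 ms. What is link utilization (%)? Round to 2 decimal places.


Given: Ttrans = 2 ms, Tprop = 10 ms
RTT = 2 * Tprop = 2 * 10 = 20 ms
U = Ttrans / (Ttrans + RTT)
U = 2 / (2 + 20)
U = 2 / 22 = 0.090909
U% = 9.09%

9.09


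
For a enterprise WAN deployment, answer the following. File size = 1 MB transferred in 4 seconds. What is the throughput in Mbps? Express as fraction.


Given: file = 1 MB, time = 4 s
File in Mb = 1 * 8 = 8 Mb
Throughput = 8 / 4 Mbps
Throughput = 2 Mbps

2


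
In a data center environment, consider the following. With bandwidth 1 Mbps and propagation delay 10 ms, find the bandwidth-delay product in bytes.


Given: bandwidth = 1 Mbps, delay = 10 ms
BDP in bits = 1 * 10^6 * 10 / 1000
BDP in bits = 10000
BDP in bytes = 10000 / 8 = 1250

1250


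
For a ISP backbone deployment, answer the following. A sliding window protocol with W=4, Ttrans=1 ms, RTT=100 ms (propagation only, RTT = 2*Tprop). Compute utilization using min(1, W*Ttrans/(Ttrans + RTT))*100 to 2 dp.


Given: W = 4, Ttrans = 1 ms, RTT = 100 ms (= 2 * Tprop, Tprop = 50 ms)
Cycle time = Ttrans + RTT = 1 + 100 = 101 ms (first packet sent until its ACK returns)
W * Ttrans = 4 * 1 = 4 ms of sending per cycle
W * Ttrans / (Ttrans + RTT) = 4 / 101 = 0.039604
U = min(1, 0.039604) = 0.039604
U% = 3.96%

3.96


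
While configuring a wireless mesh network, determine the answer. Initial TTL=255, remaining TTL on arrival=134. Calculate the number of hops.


Given: initial TTL = 255, received TTL = 134
Hops = initial TTL - received TTL
Hops = 255 - 134 = 121

121


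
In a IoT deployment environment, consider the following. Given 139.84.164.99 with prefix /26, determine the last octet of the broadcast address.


Given: IP = 139.84.164.99, prefix = /26
Host bits = 32 - 26 = 6
Network last octet = 99 AND mask = 64
Host part size = 2^6 - 1 = 63
Broadcast last octet = 64 OR 63 = 127

127


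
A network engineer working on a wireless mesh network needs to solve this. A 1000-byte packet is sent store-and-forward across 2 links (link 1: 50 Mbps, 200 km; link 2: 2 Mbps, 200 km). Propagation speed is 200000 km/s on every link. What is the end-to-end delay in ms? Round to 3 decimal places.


Packet = 1000 bytes = 8000 bits. Store-and-forward: sum (t_trans + t_prop) per link.
Link 1: t_trans = 8000/(50*10^6) s = 0.1600 ms; t_prop = 200/200000 s = 1.0000 ms; subtotal = 1.1600 ms
Link 2: t_trans = 8000/(2*10^6) s = 4.0000 ms; t_prop = 200/200000 s = 1.0000 ms; subtotal = 5.0000 ms
End-to-end = 1.1600 + 5.0000 = 6.1600 ms -> 6.160 ms (3 dp)

6.160


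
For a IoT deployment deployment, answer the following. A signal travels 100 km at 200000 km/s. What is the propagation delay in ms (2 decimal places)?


Given: distance = 100 km, speed = 200000 km/s
Delay = distance / speed = 100 / 200000 seconds
Delay in ms = 100 * 1000 / 200000
Delay = 0.5000 ms
Rounded to 2 dp = 0.50 ms

0.50


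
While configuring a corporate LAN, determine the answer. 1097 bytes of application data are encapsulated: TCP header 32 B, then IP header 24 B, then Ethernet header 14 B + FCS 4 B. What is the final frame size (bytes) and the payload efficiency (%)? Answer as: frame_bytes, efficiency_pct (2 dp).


TCP segment = 1097 + 32 = 1129 B
IP packet = 1129 + 24 = 1153 B
Ethernet frame = 1153 + 14 + 4 = 1171 B
Efficiency = app / frame = 1097 / 1171 = 0.936806 = 93.6806% -> 93.68% (2 dp)

1171, 93.68


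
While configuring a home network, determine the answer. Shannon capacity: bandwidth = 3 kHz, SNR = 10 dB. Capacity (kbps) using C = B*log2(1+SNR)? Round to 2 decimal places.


Given: B = 3 kHz, SNR = 10 dB
SNR linear = 10^(10/10) = 10
1 + SNR = 11
log2(11) = 3.4594316186
C = 3 * 1000 * 3.4594316186 = 10378.2949 bps
C = 10.378295 kbps -> 10.38 kbps (2 dp)

10.38


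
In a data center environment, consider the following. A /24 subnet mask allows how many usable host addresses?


Given: subnet mask /24
Host bits = 32 - 24 = 8
Total addresses = 2^8 = 256
Usable hosts = 256 - 2 (network + broadcast) = 254

254
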